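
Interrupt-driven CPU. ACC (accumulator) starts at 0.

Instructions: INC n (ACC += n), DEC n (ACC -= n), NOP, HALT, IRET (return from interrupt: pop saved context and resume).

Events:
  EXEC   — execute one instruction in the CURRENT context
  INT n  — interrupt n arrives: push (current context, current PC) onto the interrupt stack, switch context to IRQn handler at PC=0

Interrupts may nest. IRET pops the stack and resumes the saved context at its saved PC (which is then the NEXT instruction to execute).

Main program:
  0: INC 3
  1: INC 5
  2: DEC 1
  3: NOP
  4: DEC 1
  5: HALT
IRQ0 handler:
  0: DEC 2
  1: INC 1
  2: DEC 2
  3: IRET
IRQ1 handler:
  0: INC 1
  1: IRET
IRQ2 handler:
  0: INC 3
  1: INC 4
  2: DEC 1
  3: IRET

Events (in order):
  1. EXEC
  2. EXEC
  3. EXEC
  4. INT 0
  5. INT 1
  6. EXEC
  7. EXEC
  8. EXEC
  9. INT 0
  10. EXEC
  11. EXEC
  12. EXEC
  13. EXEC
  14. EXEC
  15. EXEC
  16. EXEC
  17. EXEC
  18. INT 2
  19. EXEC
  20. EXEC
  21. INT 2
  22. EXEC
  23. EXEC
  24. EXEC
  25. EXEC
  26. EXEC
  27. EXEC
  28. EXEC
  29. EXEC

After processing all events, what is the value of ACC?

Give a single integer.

Event 1 (EXEC): [MAIN] PC=0: INC 3 -> ACC=3
Event 2 (EXEC): [MAIN] PC=1: INC 5 -> ACC=8
Event 3 (EXEC): [MAIN] PC=2: DEC 1 -> ACC=7
Event 4 (INT 0): INT 0 arrives: push (MAIN, PC=3), enter IRQ0 at PC=0 (depth now 1)
Event 5 (INT 1): INT 1 arrives: push (IRQ0, PC=0), enter IRQ1 at PC=0 (depth now 2)
Event 6 (EXEC): [IRQ1] PC=0: INC 1 -> ACC=8
Event 7 (EXEC): [IRQ1] PC=1: IRET -> resume IRQ0 at PC=0 (depth now 1)
Event 8 (EXEC): [IRQ0] PC=0: DEC 2 -> ACC=6
Event 9 (INT 0): INT 0 arrives: push (IRQ0, PC=1), enter IRQ0 at PC=0 (depth now 2)
Event 10 (EXEC): [IRQ0] PC=0: DEC 2 -> ACC=4
Event 11 (EXEC): [IRQ0] PC=1: INC 1 -> ACC=5
Event 12 (EXEC): [IRQ0] PC=2: DEC 2 -> ACC=3
Event 13 (EXEC): [IRQ0] PC=3: IRET -> resume IRQ0 at PC=1 (depth now 1)
Event 14 (EXEC): [IRQ0] PC=1: INC 1 -> ACC=4
Event 15 (EXEC): [IRQ0] PC=2: DEC 2 -> ACC=2
Event 16 (EXEC): [IRQ0] PC=3: IRET -> resume MAIN at PC=3 (depth now 0)
Event 17 (EXEC): [MAIN] PC=3: NOP
Event 18 (INT 2): INT 2 arrives: push (MAIN, PC=4), enter IRQ2 at PC=0 (depth now 1)
Event 19 (EXEC): [IRQ2] PC=0: INC 3 -> ACC=5
Event 20 (EXEC): [IRQ2] PC=1: INC 4 -> ACC=9
Event 21 (INT 2): INT 2 arrives: push (IRQ2, PC=2), enter IRQ2 at PC=0 (depth now 2)
Event 22 (EXEC): [IRQ2] PC=0: INC 3 -> ACC=12
Event 23 (EXEC): [IRQ2] PC=1: INC 4 -> ACC=16
Event 24 (EXEC): [IRQ2] PC=2: DEC 1 -> ACC=15
Event 25 (EXEC): [IRQ2] PC=3: IRET -> resume IRQ2 at PC=2 (depth now 1)
Event 26 (EXEC): [IRQ2] PC=2: DEC 1 -> ACC=14
Event 27 (EXEC): [IRQ2] PC=3: IRET -> resume MAIN at PC=4 (depth now 0)
Event 28 (EXEC): [MAIN] PC=4: DEC 1 -> ACC=13
Event 29 (EXEC): [MAIN] PC=5: HALT

Answer: 13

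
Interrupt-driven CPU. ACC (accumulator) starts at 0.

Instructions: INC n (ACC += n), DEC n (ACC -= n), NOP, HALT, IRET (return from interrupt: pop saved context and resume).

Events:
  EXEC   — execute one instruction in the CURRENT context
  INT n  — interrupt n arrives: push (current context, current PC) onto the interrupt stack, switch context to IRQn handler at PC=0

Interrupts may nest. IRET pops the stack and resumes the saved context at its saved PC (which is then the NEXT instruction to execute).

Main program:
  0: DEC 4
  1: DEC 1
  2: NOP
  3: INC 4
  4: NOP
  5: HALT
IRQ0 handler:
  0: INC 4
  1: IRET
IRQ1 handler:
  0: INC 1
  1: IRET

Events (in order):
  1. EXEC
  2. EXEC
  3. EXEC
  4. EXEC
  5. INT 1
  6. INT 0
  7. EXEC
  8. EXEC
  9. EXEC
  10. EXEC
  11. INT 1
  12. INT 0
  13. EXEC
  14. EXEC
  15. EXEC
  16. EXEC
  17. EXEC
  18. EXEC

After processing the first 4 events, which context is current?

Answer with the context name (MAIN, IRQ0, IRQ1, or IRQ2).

Event 1 (EXEC): [MAIN] PC=0: DEC 4 -> ACC=-4
Event 2 (EXEC): [MAIN] PC=1: DEC 1 -> ACC=-5
Event 3 (EXEC): [MAIN] PC=2: NOP
Event 4 (EXEC): [MAIN] PC=3: INC 4 -> ACC=-1

Answer: MAIN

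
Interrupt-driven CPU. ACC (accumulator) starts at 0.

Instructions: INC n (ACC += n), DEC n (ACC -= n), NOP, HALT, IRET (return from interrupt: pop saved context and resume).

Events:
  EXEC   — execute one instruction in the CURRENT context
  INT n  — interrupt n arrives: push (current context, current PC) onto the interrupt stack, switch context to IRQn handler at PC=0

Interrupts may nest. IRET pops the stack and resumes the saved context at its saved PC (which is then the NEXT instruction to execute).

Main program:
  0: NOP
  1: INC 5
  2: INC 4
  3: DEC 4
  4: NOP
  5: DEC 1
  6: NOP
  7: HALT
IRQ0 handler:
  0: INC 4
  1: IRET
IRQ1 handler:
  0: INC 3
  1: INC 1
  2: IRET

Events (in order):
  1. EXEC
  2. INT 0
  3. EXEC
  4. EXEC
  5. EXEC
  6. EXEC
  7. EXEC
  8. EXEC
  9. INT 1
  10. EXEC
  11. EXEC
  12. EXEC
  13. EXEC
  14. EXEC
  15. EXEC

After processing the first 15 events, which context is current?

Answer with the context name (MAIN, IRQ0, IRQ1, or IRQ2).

Event 1 (EXEC): [MAIN] PC=0: NOP
Event 2 (INT 0): INT 0 arrives: push (MAIN, PC=1), enter IRQ0 at PC=0 (depth now 1)
Event 3 (EXEC): [IRQ0] PC=0: INC 4 -> ACC=4
Event 4 (EXEC): [IRQ0] PC=1: IRET -> resume MAIN at PC=1 (depth now 0)
Event 5 (EXEC): [MAIN] PC=1: INC 5 -> ACC=9
Event 6 (EXEC): [MAIN] PC=2: INC 4 -> ACC=13
Event 7 (EXEC): [MAIN] PC=3: DEC 4 -> ACC=9
Event 8 (EXEC): [MAIN] PC=4: NOP
Event 9 (INT 1): INT 1 arrives: push (MAIN, PC=5), enter IRQ1 at PC=0 (depth now 1)
Event 10 (EXEC): [IRQ1] PC=0: INC 3 -> ACC=12
Event 11 (EXEC): [IRQ1] PC=1: INC 1 -> ACC=13
Event 12 (EXEC): [IRQ1] PC=2: IRET -> resume MAIN at PC=5 (depth now 0)
Event 13 (EXEC): [MAIN] PC=5: DEC 1 -> ACC=12
Event 14 (EXEC): [MAIN] PC=6: NOP
Event 15 (EXEC): [MAIN] PC=7: HALT

Answer: MAIN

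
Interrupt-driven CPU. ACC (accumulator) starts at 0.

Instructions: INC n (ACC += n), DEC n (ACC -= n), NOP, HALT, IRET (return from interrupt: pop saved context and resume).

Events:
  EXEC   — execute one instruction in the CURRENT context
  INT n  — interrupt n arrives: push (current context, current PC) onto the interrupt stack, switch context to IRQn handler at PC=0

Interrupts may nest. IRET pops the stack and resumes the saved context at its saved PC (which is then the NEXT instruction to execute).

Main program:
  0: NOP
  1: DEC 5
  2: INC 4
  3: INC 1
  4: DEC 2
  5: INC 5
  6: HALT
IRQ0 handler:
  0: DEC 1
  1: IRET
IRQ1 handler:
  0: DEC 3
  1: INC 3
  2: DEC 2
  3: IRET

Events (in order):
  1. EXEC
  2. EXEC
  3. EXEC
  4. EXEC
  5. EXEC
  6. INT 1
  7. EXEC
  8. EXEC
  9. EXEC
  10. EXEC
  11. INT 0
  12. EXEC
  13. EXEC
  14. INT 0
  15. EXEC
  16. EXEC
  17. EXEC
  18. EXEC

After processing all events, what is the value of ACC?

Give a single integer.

Answer: -1

Derivation:
Event 1 (EXEC): [MAIN] PC=0: NOP
Event 2 (EXEC): [MAIN] PC=1: DEC 5 -> ACC=-5
Event 3 (EXEC): [MAIN] PC=2: INC 4 -> ACC=-1
Event 4 (EXEC): [MAIN] PC=3: INC 1 -> ACC=0
Event 5 (EXEC): [MAIN] PC=4: DEC 2 -> ACC=-2
Event 6 (INT 1): INT 1 arrives: push (MAIN, PC=5), enter IRQ1 at PC=0 (depth now 1)
Event 7 (EXEC): [IRQ1] PC=0: DEC 3 -> ACC=-5
Event 8 (EXEC): [IRQ1] PC=1: INC 3 -> ACC=-2
Event 9 (EXEC): [IRQ1] PC=2: DEC 2 -> ACC=-4
Event 10 (EXEC): [IRQ1] PC=3: IRET -> resume MAIN at PC=5 (depth now 0)
Event 11 (INT 0): INT 0 arrives: push (MAIN, PC=5), enter IRQ0 at PC=0 (depth now 1)
Event 12 (EXEC): [IRQ0] PC=0: DEC 1 -> ACC=-5
Event 13 (EXEC): [IRQ0] PC=1: IRET -> resume MAIN at PC=5 (depth now 0)
Event 14 (INT 0): INT 0 arrives: push (MAIN, PC=5), enter IRQ0 at PC=0 (depth now 1)
Event 15 (EXEC): [IRQ0] PC=0: DEC 1 -> ACC=-6
Event 16 (EXEC): [IRQ0] PC=1: IRET -> resume MAIN at PC=5 (depth now 0)
Event 17 (EXEC): [MAIN] PC=5: INC 5 -> ACC=-1
Event 18 (EXEC): [MAIN] PC=6: HALT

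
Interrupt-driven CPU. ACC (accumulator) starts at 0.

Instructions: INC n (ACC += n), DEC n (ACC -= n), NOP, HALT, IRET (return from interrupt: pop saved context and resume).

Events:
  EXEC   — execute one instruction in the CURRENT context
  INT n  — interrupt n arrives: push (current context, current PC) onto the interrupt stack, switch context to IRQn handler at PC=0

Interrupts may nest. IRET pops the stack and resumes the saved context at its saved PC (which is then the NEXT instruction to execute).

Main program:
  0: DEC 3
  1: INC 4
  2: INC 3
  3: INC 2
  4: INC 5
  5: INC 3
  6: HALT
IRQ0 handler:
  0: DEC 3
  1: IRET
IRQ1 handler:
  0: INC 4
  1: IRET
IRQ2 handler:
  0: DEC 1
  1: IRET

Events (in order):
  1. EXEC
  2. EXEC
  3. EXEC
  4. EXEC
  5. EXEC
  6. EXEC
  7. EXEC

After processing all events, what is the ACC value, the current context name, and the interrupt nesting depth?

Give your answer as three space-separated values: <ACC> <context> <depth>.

Event 1 (EXEC): [MAIN] PC=0: DEC 3 -> ACC=-3
Event 2 (EXEC): [MAIN] PC=1: INC 4 -> ACC=1
Event 3 (EXEC): [MAIN] PC=2: INC 3 -> ACC=4
Event 4 (EXEC): [MAIN] PC=3: INC 2 -> ACC=6
Event 5 (EXEC): [MAIN] PC=4: INC 5 -> ACC=11
Event 6 (EXEC): [MAIN] PC=5: INC 3 -> ACC=14
Event 7 (EXEC): [MAIN] PC=6: HALT

Answer: 14 MAIN 0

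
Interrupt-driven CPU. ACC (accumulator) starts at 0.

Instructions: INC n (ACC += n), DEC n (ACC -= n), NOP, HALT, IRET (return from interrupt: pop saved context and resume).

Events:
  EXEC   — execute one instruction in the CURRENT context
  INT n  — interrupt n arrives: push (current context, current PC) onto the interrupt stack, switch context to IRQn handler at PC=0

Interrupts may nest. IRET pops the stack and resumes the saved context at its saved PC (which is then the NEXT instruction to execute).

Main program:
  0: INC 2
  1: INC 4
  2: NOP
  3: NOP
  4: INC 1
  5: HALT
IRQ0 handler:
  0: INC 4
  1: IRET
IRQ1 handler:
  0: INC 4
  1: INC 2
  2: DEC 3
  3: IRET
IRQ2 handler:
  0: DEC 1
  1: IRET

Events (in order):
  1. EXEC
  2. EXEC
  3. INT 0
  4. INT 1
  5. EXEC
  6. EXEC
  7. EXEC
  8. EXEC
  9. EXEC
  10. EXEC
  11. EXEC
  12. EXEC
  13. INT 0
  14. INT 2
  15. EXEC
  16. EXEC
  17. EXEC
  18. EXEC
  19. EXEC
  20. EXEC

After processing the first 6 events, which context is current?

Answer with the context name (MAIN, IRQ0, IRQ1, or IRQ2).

Event 1 (EXEC): [MAIN] PC=0: INC 2 -> ACC=2
Event 2 (EXEC): [MAIN] PC=1: INC 4 -> ACC=6
Event 3 (INT 0): INT 0 arrives: push (MAIN, PC=2), enter IRQ0 at PC=0 (depth now 1)
Event 4 (INT 1): INT 1 arrives: push (IRQ0, PC=0), enter IRQ1 at PC=0 (depth now 2)
Event 5 (EXEC): [IRQ1] PC=0: INC 4 -> ACC=10
Event 6 (EXEC): [IRQ1] PC=1: INC 2 -> ACC=12

Answer: IRQ1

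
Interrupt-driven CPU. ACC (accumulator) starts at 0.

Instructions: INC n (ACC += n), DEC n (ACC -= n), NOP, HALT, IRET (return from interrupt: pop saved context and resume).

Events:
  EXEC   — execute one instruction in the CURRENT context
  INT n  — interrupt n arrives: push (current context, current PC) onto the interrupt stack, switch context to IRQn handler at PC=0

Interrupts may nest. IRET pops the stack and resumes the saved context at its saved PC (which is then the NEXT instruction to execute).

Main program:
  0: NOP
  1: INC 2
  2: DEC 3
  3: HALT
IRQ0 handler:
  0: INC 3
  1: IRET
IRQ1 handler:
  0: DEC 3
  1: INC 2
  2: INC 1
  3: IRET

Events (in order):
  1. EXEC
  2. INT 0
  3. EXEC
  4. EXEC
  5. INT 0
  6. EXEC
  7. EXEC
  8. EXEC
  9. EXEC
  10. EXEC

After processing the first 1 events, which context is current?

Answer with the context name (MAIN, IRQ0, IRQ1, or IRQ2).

Event 1 (EXEC): [MAIN] PC=0: NOP

Answer: MAIN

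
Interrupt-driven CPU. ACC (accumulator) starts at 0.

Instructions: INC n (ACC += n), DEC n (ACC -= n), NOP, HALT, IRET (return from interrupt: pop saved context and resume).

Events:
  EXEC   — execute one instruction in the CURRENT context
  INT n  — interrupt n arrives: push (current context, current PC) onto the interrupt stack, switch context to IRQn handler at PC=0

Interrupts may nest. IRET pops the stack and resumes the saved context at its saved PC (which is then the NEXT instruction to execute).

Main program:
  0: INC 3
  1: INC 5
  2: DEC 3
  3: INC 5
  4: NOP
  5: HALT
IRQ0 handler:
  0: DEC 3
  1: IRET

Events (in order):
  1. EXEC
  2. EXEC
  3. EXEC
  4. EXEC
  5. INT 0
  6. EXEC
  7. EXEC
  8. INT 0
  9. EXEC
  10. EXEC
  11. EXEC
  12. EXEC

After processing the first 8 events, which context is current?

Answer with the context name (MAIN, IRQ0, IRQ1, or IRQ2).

Answer: IRQ0

Derivation:
Event 1 (EXEC): [MAIN] PC=0: INC 3 -> ACC=3
Event 2 (EXEC): [MAIN] PC=1: INC 5 -> ACC=8
Event 3 (EXEC): [MAIN] PC=2: DEC 3 -> ACC=5
Event 4 (EXEC): [MAIN] PC=3: INC 5 -> ACC=10
Event 5 (INT 0): INT 0 arrives: push (MAIN, PC=4), enter IRQ0 at PC=0 (depth now 1)
Event 6 (EXEC): [IRQ0] PC=0: DEC 3 -> ACC=7
Event 7 (EXEC): [IRQ0] PC=1: IRET -> resume MAIN at PC=4 (depth now 0)
Event 8 (INT 0): INT 0 arrives: push (MAIN, PC=4), enter IRQ0 at PC=0 (depth now 1)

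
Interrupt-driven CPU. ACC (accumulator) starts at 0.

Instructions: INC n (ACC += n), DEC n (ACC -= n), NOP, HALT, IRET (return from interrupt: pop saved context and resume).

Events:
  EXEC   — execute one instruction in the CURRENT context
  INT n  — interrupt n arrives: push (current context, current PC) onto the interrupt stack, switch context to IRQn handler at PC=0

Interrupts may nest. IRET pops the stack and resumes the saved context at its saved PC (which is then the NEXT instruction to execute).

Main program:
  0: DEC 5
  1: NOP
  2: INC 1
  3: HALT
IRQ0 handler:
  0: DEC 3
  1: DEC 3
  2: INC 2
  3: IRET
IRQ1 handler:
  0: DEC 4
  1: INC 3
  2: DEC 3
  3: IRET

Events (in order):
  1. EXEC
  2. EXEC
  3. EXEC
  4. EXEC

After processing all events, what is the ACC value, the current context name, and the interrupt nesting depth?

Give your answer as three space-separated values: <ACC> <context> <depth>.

Event 1 (EXEC): [MAIN] PC=0: DEC 5 -> ACC=-5
Event 2 (EXEC): [MAIN] PC=1: NOP
Event 3 (EXEC): [MAIN] PC=2: INC 1 -> ACC=-4
Event 4 (EXEC): [MAIN] PC=3: HALT

Answer: -4 MAIN 0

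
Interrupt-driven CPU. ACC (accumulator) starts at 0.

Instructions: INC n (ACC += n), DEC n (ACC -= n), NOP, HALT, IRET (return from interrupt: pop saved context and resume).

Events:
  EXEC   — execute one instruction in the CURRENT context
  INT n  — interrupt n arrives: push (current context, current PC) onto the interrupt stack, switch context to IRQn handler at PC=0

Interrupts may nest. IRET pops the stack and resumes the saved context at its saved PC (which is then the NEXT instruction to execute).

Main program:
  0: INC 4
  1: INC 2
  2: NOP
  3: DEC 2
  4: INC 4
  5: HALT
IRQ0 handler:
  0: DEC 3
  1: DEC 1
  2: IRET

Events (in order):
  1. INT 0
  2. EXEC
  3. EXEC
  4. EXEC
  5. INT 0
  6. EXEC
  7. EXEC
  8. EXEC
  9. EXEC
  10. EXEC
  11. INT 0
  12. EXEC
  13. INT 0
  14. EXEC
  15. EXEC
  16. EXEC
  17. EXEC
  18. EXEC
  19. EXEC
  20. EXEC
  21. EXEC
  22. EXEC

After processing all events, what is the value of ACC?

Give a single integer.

Event 1 (INT 0): INT 0 arrives: push (MAIN, PC=0), enter IRQ0 at PC=0 (depth now 1)
Event 2 (EXEC): [IRQ0] PC=0: DEC 3 -> ACC=-3
Event 3 (EXEC): [IRQ0] PC=1: DEC 1 -> ACC=-4
Event 4 (EXEC): [IRQ0] PC=2: IRET -> resume MAIN at PC=0 (depth now 0)
Event 5 (INT 0): INT 0 arrives: push (MAIN, PC=0), enter IRQ0 at PC=0 (depth now 1)
Event 6 (EXEC): [IRQ0] PC=0: DEC 3 -> ACC=-7
Event 7 (EXEC): [IRQ0] PC=1: DEC 1 -> ACC=-8
Event 8 (EXEC): [IRQ0] PC=2: IRET -> resume MAIN at PC=0 (depth now 0)
Event 9 (EXEC): [MAIN] PC=0: INC 4 -> ACC=-4
Event 10 (EXEC): [MAIN] PC=1: INC 2 -> ACC=-2
Event 11 (INT 0): INT 0 arrives: push (MAIN, PC=2), enter IRQ0 at PC=0 (depth now 1)
Event 12 (EXEC): [IRQ0] PC=0: DEC 3 -> ACC=-5
Event 13 (INT 0): INT 0 arrives: push (IRQ0, PC=1), enter IRQ0 at PC=0 (depth now 2)
Event 14 (EXEC): [IRQ0] PC=0: DEC 3 -> ACC=-8
Event 15 (EXEC): [IRQ0] PC=1: DEC 1 -> ACC=-9
Event 16 (EXEC): [IRQ0] PC=2: IRET -> resume IRQ0 at PC=1 (depth now 1)
Event 17 (EXEC): [IRQ0] PC=1: DEC 1 -> ACC=-10
Event 18 (EXEC): [IRQ0] PC=2: IRET -> resume MAIN at PC=2 (depth now 0)
Event 19 (EXEC): [MAIN] PC=2: NOP
Event 20 (EXEC): [MAIN] PC=3: DEC 2 -> ACC=-12
Event 21 (EXEC): [MAIN] PC=4: INC 4 -> ACC=-8
Event 22 (EXEC): [MAIN] PC=5: HALT

Answer: -8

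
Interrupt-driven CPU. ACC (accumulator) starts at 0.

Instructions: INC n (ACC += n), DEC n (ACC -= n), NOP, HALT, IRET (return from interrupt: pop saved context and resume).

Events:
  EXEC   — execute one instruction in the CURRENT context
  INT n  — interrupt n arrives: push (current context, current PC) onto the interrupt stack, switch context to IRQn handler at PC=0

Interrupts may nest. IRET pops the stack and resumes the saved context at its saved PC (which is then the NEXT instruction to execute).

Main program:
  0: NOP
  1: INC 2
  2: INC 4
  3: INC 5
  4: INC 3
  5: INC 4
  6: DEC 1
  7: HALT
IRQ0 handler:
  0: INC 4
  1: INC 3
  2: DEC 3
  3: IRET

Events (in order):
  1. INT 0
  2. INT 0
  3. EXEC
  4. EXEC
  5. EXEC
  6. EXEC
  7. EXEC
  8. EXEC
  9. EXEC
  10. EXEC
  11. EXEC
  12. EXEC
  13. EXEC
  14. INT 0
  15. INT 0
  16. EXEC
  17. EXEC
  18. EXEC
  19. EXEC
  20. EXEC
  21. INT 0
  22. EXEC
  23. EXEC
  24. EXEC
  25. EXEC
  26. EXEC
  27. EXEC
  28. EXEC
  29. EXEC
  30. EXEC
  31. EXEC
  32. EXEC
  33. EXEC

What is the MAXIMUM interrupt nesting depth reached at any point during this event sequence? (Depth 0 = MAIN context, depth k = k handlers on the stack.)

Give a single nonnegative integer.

Event 1 (INT 0): INT 0 arrives: push (MAIN, PC=0), enter IRQ0 at PC=0 (depth now 1) [depth=1]
Event 2 (INT 0): INT 0 arrives: push (IRQ0, PC=0), enter IRQ0 at PC=0 (depth now 2) [depth=2]
Event 3 (EXEC): [IRQ0] PC=0: INC 4 -> ACC=4 [depth=2]
Event 4 (EXEC): [IRQ0] PC=1: INC 3 -> ACC=7 [depth=2]
Event 5 (EXEC): [IRQ0] PC=2: DEC 3 -> ACC=4 [depth=2]
Event 6 (EXEC): [IRQ0] PC=3: IRET -> resume IRQ0 at PC=0 (depth now 1) [depth=1]
Event 7 (EXEC): [IRQ0] PC=0: INC 4 -> ACC=8 [depth=1]
Event 8 (EXEC): [IRQ0] PC=1: INC 3 -> ACC=11 [depth=1]
Event 9 (EXEC): [IRQ0] PC=2: DEC 3 -> ACC=8 [depth=1]
Event 10 (EXEC): [IRQ0] PC=3: IRET -> resume MAIN at PC=0 (depth now 0) [depth=0]
Event 11 (EXEC): [MAIN] PC=0: NOP [depth=0]
Event 12 (EXEC): [MAIN] PC=1: INC 2 -> ACC=10 [depth=0]
Event 13 (EXEC): [MAIN] PC=2: INC 4 -> ACC=14 [depth=0]
Event 14 (INT 0): INT 0 arrives: push (MAIN, PC=3), enter IRQ0 at PC=0 (depth now 1) [depth=1]
Event 15 (INT 0): INT 0 arrives: push (IRQ0, PC=0), enter IRQ0 at PC=0 (depth now 2) [depth=2]
Event 16 (EXEC): [IRQ0] PC=0: INC 4 -> ACC=18 [depth=2]
Event 17 (EXEC): [IRQ0] PC=1: INC 3 -> ACC=21 [depth=2]
Event 18 (EXEC): [IRQ0] PC=2: DEC 3 -> ACC=18 [depth=2]
Event 19 (EXEC): [IRQ0] PC=3: IRET -> resume IRQ0 at PC=0 (depth now 1) [depth=1]
Event 20 (EXEC): [IRQ0] PC=0: INC 4 -> ACC=22 [depth=1]
Event 21 (INT 0): INT 0 arrives: push (IRQ0, PC=1), enter IRQ0 at PC=0 (depth now 2) [depth=2]
Event 22 (EXEC): [IRQ0] PC=0: INC 4 -> ACC=26 [depth=2]
Event 23 (EXEC): [IRQ0] PC=1: INC 3 -> ACC=29 [depth=2]
Event 24 (EXEC): [IRQ0] PC=2: DEC 3 -> ACC=26 [depth=2]
Event 25 (EXEC): [IRQ0] PC=3: IRET -> resume IRQ0 at PC=1 (depth now 1) [depth=1]
Event 26 (EXEC): [IRQ0] PC=1: INC 3 -> ACC=29 [depth=1]
Event 27 (EXEC): [IRQ0] PC=2: DEC 3 -> ACC=26 [depth=1]
Event 28 (EXEC): [IRQ0] PC=3: IRET -> resume MAIN at PC=3 (depth now 0) [depth=0]
Event 29 (EXEC): [MAIN] PC=3: INC 5 -> ACC=31 [depth=0]
Event 30 (EXEC): [MAIN] PC=4: INC 3 -> ACC=34 [depth=0]
Event 31 (EXEC): [MAIN] PC=5: INC 4 -> ACC=38 [depth=0]
Event 32 (EXEC): [MAIN] PC=6: DEC 1 -> ACC=37 [depth=0]
Event 33 (EXEC): [MAIN] PC=7: HALT [depth=0]
Max depth observed: 2

Answer: 2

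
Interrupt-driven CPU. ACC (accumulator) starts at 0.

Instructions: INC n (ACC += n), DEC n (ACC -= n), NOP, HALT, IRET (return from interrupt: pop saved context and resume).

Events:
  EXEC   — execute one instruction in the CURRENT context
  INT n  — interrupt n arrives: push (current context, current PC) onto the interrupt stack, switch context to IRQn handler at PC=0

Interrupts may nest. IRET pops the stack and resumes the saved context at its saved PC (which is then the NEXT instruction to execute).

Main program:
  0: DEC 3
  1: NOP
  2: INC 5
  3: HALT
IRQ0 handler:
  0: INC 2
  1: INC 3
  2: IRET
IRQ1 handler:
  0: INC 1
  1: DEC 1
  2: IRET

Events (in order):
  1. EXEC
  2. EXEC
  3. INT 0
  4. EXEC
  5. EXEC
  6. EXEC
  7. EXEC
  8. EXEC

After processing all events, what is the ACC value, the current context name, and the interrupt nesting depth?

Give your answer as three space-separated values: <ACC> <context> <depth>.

Answer: 7 MAIN 0

Derivation:
Event 1 (EXEC): [MAIN] PC=0: DEC 3 -> ACC=-3
Event 2 (EXEC): [MAIN] PC=1: NOP
Event 3 (INT 0): INT 0 arrives: push (MAIN, PC=2), enter IRQ0 at PC=0 (depth now 1)
Event 4 (EXEC): [IRQ0] PC=0: INC 2 -> ACC=-1
Event 5 (EXEC): [IRQ0] PC=1: INC 3 -> ACC=2
Event 6 (EXEC): [IRQ0] PC=2: IRET -> resume MAIN at PC=2 (depth now 0)
Event 7 (EXEC): [MAIN] PC=2: INC 5 -> ACC=7
Event 8 (EXEC): [MAIN] PC=3: HALT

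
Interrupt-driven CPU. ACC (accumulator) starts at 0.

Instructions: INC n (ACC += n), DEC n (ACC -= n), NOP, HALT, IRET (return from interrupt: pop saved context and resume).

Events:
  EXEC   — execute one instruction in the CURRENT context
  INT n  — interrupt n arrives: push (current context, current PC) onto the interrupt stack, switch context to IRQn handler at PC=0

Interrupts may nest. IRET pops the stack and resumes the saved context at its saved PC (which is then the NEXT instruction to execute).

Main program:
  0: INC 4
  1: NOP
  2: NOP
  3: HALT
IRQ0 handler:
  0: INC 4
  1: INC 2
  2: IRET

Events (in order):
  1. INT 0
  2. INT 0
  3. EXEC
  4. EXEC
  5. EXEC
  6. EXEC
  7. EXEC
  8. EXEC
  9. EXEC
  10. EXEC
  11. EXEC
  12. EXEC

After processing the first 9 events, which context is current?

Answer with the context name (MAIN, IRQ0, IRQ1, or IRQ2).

Event 1 (INT 0): INT 0 arrives: push (MAIN, PC=0), enter IRQ0 at PC=0 (depth now 1)
Event 2 (INT 0): INT 0 arrives: push (IRQ0, PC=0), enter IRQ0 at PC=0 (depth now 2)
Event 3 (EXEC): [IRQ0] PC=0: INC 4 -> ACC=4
Event 4 (EXEC): [IRQ0] PC=1: INC 2 -> ACC=6
Event 5 (EXEC): [IRQ0] PC=2: IRET -> resume IRQ0 at PC=0 (depth now 1)
Event 6 (EXEC): [IRQ0] PC=0: INC 4 -> ACC=10
Event 7 (EXEC): [IRQ0] PC=1: INC 2 -> ACC=12
Event 8 (EXEC): [IRQ0] PC=2: IRET -> resume MAIN at PC=0 (depth now 0)
Event 9 (EXEC): [MAIN] PC=0: INC 4 -> ACC=16

Answer: MAIN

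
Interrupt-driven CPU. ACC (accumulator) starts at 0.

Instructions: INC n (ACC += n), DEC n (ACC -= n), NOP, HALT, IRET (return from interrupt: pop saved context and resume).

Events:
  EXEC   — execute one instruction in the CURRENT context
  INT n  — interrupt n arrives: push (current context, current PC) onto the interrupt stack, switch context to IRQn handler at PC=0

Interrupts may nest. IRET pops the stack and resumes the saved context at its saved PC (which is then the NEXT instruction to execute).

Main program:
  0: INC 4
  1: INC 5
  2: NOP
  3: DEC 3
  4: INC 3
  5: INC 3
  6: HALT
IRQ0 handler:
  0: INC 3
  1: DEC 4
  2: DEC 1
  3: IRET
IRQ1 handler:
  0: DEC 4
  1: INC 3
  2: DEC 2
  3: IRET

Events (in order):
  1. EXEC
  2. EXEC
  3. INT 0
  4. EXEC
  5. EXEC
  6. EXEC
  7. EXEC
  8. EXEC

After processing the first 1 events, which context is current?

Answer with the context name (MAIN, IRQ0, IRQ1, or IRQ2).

Answer: MAIN

Derivation:
Event 1 (EXEC): [MAIN] PC=0: INC 4 -> ACC=4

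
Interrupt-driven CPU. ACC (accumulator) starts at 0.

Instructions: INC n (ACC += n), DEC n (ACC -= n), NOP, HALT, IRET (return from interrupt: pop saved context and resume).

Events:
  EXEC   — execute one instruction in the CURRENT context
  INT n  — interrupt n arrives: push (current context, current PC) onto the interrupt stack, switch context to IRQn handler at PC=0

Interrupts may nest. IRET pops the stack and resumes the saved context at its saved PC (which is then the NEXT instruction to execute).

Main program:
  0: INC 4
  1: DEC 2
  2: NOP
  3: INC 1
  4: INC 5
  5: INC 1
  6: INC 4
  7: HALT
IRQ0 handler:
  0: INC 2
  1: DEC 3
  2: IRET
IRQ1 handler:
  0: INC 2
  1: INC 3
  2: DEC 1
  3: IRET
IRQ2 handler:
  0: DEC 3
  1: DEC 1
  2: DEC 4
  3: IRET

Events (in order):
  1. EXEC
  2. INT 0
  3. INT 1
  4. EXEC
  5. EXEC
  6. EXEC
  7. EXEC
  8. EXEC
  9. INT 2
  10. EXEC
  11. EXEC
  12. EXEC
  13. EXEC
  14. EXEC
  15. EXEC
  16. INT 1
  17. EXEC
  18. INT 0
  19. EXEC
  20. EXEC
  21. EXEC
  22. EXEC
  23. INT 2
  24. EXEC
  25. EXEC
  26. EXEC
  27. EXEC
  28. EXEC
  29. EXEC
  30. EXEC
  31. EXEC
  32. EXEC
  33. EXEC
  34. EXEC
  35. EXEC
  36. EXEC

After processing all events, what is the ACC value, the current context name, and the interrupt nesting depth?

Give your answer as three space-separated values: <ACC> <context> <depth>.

Event 1 (EXEC): [MAIN] PC=0: INC 4 -> ACC=4
Event 2 (INT 0): INT 0 arrives: push (MAIN, PC=1), enter IRQ0 at PC=0 (depth now 1)
Event 3 (INT 1): INT 1 arrives: push (IRQ0, PC=0), enter IRQ1 at PC=0 (depth now 2)
Event 4 (EXEC): [IRQ1] PC=0: INC 2 -> ACC=6
Event 5 (EXEC): [IRQ1] PC=1: INC 3 -> ACC=9
Event 6 (EXEC): [IRQ1] PC=2: DEC 1 -> ACC=8
Event 7 (EXEC): [IRQ1] PC=3: IRET -> resume IRQ0 at PC=0 (depth now 1)
Event 8 (EXEC): [IRQ0] PC=0: INC 2 -> ACC=10
Event 9 (INT 2): INT 2 arrives: push (IRQ0, PC=1), enter IRQ2 at PC=0 (depth now 2)
Event 10 (EXEC): [IRQ2] PC=0: DEC 3 -> ACC=7
Event 11 (EXEC): [IRQ2] PC=1: DEC 1 -> ACC=6
Event 12 (EXEC): [IRQ2] PC=2: DEC 4 -> ACC=2
Event 13 (EXEC): [IRQ2] PC=3: IRET -> resume IRQ0 at PC=1 (depth now 1)
Event 14 (EXEC): [IRQ0] PC=1: DEC 3 -> ACC=-1
Event 15 (EXEC): [IRQ0] PC=2: IRET -> resume MAIN at PC=1 (depth now 0)
Event 16 (INT 1): INT 1 arrives: push (MAIN, PC=1), enter IRQ1 at PC=0 (depth now 1)
Event 17 (EXEC): [IRQ1] PC=0: INC 2 -> ACC=1
Event 18 (INT 0): INT 0 arrives: push (IRQ1, PC=1), enter IRQ0 at PC=0 (depth now 2)
Event 19 (EXEC): [IRQ0] PC=0: INC 2 -> ACC=3
Event 20 (EXEC): [IRQ0] PC=1: DEC 3 -> ACC=0
Event 21 (EXEC): [IRQ0] PC=2: IRET -> resume IRQ1 at PC=1 (depth now 1)
Event 22 (EXEC): [IRQ1] PC=1: INC 3 -> ACC=3
Event 23 (INT 2): INT 2 arrives: push (IRQ1, PC=2), enter IRQ2 at PC=0 (depth now 2)
Event 24 (EXEC): [IRQ2] PC=0: DEC 3 -> ACC=0
Event 25 (EXEC): [IRQ2] PC=1: DEC 1 -> ACC=-1
Event 26 (EXEC): [IRQ2] PC=2: DEC 4 -> ACC=-5
Event 27 (EXEC): [IRQ2] PC=3: IRET -> resume IRQ1 at PC=2 (depth now 1)
Event 28 (EXEC): [IRQ1] PC=2: DEC 1 -> ACC=-6
Event 29 (EXEC): [IRQ1] PC=3: IRET -> resume MAIN at PC=1 (depth now 0)
Event 30 (EXEC): [MAIN] PC=1: DEC 2 -> ACC=-8
Event 31 (EXEC): [MAIN] PC=2: NOP
Event 32 (EXEC): [MAIN] PC=3: INC 1 -> ACC=-7
Event 33 (EXEC): [MAIN] PC=4: INC 5 -> ACC=-2
Event 34 (EXEC): [MAIN] PC=5: INC 1 -> ACC=-1
Event 35 (EXEC): [MAIN] PC=6: INC 4 -> ACC=3
Event 36 (EXEC): [MAIN] PC=7: HALT

Answer: 3 MAIN 0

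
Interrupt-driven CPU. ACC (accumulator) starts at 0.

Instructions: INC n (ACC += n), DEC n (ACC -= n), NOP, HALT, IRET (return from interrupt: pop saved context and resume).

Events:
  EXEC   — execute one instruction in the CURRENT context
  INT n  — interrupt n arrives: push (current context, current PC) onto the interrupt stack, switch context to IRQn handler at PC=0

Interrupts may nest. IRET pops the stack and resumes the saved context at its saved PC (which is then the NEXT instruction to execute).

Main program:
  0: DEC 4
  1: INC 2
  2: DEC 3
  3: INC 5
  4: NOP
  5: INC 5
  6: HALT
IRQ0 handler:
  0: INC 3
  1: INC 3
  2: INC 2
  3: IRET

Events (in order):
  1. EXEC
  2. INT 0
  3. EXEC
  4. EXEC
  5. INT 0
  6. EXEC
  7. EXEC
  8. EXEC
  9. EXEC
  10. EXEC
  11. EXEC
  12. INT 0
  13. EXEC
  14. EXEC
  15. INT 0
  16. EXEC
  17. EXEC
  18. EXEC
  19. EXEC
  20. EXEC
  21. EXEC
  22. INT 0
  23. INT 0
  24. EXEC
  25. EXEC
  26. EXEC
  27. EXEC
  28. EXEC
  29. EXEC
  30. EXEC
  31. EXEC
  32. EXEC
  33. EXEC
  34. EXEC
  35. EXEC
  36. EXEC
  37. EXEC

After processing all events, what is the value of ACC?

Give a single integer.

Answer: 53

Derivation:
Event 1 (EXEC): [MAIN] PC=0: DEC 4 -> ACC=-4
Event 2 (INT 0): INT 0 arrives: push (MAIN, PC=1), enter IRQ0 at PC=0 (depth now 1)
Event 3 (EXEC): [IRQ0] PC=0: INC 3 -> ACC=-1
Event 4 (EXEC): [IRQ0] PC=1: INC 3 -> ACC=2
Event 5 (INT 0): INT 0 arrives: push (IRQ0, PC=2), enter IRQ0 at PC=0 (depth now 2)
Event 6 (EXEC): [IRQ0] PC=0: INC 3 -> ACC=5
Event 7 (EXEC): [IRQ0] PC=1: INC 3 -> ACC=8
Event 8 (EXEC): [IRQ0] PC=2: INC 2 -> ACC=10
Event 9 (EXEC): [IRQ0] PC=3: IRET -> resume IRQ0 at PC=2 (depth now 1)
Event 10 (EXEC): [IRQ0] PC=2: INC 2 -> ACC=12
Event 11 (EXEC): [IRQ0] PC=3: IRET -> resume MAIN at PC=1 (depth now 0)
Event 12 (INT 0): INT 0 arrives: push (MAIN, PC=1), enter IRQ0 at PC=0 (depth now 1)
Event 13 (EXEC): [IRQ0] PC=0: INC 3 -> ACC=15
Event 14 (EXEC): [IRQ0] PC=1: INC 3 -> ACC=18
Event 15 (INT 0): INT 0 arrives: push (IRQ0, PC=2), enter IRQ0 at PC=0 (depth now 2)
Event 16 (EXEC): [IRQ0] PC=0: INC 3 -> ACC=21
Event 17 (EXEC): [IRQ0] PC=1: INC 3 -> ACC=24
Event 18 (EXEC): [IRQ0] PC=2: INC 2 -> ACC=26
Event 19 (EXEC): [IRQ0] PC=3: IRET -> resume IRQ0 at PC=2 (depth now 1)
Event 20 (EXEC): [IRQ0] PC=2: INC 2 -> ACC=28
Event 21 (EXEC): [IRQ0] PC=3: IRET -> resume MAIN at PC=1 (depth now 0)
Event 22 (INT 0): INT 0 arrives: push (MAIN, PC=1), enter IRQ0 at PC=0 (depth now 1)
Event 23 (INT 0): INT 0 arrives: push (IRQ0, PC=0), enter IRQ0 at PC=0 (depth now 2)
Event 24 (EXEC): [IRQ0] PC=0: INC 3 -> ACC=31
Event 25 (EXEC): [IRQ0] PC=1: INC 3 -> ACC=34
Event 26 (EXEC): [IRQ0] PC=2: INC 2 -> ACC=36
Event 27 (EXEC): [IRQ0] PC=3: IRET -> resume IRQ0 at PC=0 (depth now 1)
Event 28 (EXEC): [IRQ0] PC=0: INC 3 -> ACC=39
Event 29 (EXEC): [IRQ0] PC=1: INC 3 -> ACC=42
Event 30 (EXEC): [IRQ0] PC=2: INC 2 -> ACC=44
Event 31 (EXEC): [IRQ0] PC=3: IRET -> resume MAIN at PC=1 (depth now 0)
Event 32 (EXEC): [MAIN] PC=1: INC 2 -> ACC=46
Event 33 (EXEC): [MAIN] PC=2: DEC 3 -> ACC=43
Event 34 (EXEC): [MAIN] PC=3: INC 5 -> ACC=48
Event 35 (EXEC): [MAIN] PC=4: NOP
Event 36 (EXEC): [MAIN] PC=5: INC 5 -> ACC=53
Event 37 (EXEC): [MAIN] PC=6: HALT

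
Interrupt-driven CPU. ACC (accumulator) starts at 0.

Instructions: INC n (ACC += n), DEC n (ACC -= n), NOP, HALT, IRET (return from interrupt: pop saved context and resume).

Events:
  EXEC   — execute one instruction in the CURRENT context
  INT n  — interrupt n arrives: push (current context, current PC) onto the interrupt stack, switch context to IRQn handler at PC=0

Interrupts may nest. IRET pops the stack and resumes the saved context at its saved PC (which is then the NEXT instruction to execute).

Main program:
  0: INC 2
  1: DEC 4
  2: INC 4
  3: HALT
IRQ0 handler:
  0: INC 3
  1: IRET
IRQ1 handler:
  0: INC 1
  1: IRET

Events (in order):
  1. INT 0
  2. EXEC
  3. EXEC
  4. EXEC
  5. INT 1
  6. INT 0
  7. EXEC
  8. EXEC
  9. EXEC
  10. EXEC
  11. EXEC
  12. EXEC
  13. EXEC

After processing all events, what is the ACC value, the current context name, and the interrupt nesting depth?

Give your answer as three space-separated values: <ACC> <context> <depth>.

Answer: 9 MAIN 0

Derivation:
Event 1 (INT 0): INT 0 arrives: push (MAIN, PC=0), enter IRQ0 at PC=0 (depth now 1)
Event 2 (EXEC): [IRQ0] PC=0: INC 3 -> ACC=3
Event 3 (EXEC): [IRQ0] PC=1: IRET -> resume MAIN at PC=0 (depth now 0)
Event 4 (EXEC): [MAIN] PC=0: INC 2 -> ACC=5
Event 5 (INT 1): INT 1 arrives: push (MAIN, PC=1), enter IRQ1 at PC=0 (depth now 1)
Event 6 (INT 0): INT 0 arrives: push (IRQ1, PC=0), enter IRQ0 at PC=0 (depth now 2)
Event 7 (EXEC): [IRQ0] PC=0: INC 3 -> ACC=8
Event 8 (EXEC): [IRQ0] PC=1: IRET -> resume IRQ1 at PC=0 (depth now 1)
Event 9 (EXEC): [IRQ1] PC=0: INC 1 -> ACC=9
Event 10 (EXEC): [IRQ1] PC=1: IRET -> resume MAIN at PC=1 (depth now 0)
Event 11 (EXEC): [MAIN] PC=1: DEC 4 -> ACC=5
Event 12 (EXEC): [MAIN] PC=2: INC 4 -> ACC=9
Event 13 (EXEC): [MAIN] PC=3: HALT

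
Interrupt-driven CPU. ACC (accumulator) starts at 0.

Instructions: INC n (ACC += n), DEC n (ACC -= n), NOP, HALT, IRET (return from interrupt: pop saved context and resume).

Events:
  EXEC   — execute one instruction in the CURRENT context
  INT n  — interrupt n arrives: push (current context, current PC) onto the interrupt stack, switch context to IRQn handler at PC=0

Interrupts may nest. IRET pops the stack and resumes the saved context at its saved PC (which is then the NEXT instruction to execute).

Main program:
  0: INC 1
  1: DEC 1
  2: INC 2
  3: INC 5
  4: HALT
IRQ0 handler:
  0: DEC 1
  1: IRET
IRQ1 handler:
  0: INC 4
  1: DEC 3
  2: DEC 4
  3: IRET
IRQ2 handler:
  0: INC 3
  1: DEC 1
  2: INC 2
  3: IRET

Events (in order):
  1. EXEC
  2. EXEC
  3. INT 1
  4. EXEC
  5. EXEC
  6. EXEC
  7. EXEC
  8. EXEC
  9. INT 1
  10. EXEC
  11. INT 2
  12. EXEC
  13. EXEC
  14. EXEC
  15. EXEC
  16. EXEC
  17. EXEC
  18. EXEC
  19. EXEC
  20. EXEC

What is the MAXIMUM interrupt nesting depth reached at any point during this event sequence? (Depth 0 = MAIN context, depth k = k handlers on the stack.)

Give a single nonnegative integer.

Event 1 (EXEC): [MAIN] PC=0: INC 1 -> ACC=1 [depth=0]
Event 2 (EXEC): [MAIN] PC=1: DEC 1 -> ACC=0 [depth=0]
Event 3 (INT 1): INT 1 arrives: push (MAIN, PC=2), enter IRQ1 at PC=0 (depth now 1) [depth=1]
Event 4 (EXEC): [IRQ1] PC=0: INC 4 -> ACC=4 [depth=1]
Event 5 (EXEC): [IRQ1] PC=1: DEC 3 -> ACC=1 [depth=1]
Event 6 (EXEC): [IRQ1] PC=2: DEC 4 -> ACC=-3 [depth=1]
Event 7 (EXEC): [IRQ1] PC=3: IRET -> resume MAIN at PC=2 (depth now 0) [depth=0]
Event 8 (EXEC): [MAIN] PC=2: INC 2 -> ACC=-1 [depth=0]
Event 9 (INT 1): INT 1 arrives: push (MAIN, PC=3), enter IRQ1 at PC=0 (depth now 1) [depth=1]
Event 10 (EXEC): [IRQ1] PC=0: INC 4 -> ACC=3 [depth=1]
Event 11 (INT 2): INT 2 arrives: push (IRQ1, PC=1), enter IRQ2 at PC=0 (depth now 2) [depth=2]
Event 12 (EXEC): [IRQ2] PC=0: INC 3 -> ACC=6 [depth=2]
Event 13 (EXEC): [IRQ2] PC=1: DEC 1 -> ACC=5 [depth=2]
Event 14 (EXEC): [IRQ2] PC=2: INC 2 -> ACC=7 [depth=2]
Event 15 (EXEC): [IRQ2] PC=3: IRET -> resume IRQ1 at PC=1 (depth now 1) [depth=1]
Event 16 (EXEC): [IRQ1] PC=1: DEC 3 -> ACC=4 [depth=1]
Event 17 (EXEC): [IRQ1] PC=2: DEC 4 -> ACC=0 [depth=1]
Event 18 (EXEC): [IRQ1] PC=3: IRET -> resume MAIN at PC=3 (depth now 0) [depth=0]
Event 19 (EXEC): [MAIN] PC=3: INC 5 -> ACC=5 [depth=0]
Event 20 (EXEC): [MAIN] PC=4: HALT [depth=0]
Max depth observed: 2

Answer: 2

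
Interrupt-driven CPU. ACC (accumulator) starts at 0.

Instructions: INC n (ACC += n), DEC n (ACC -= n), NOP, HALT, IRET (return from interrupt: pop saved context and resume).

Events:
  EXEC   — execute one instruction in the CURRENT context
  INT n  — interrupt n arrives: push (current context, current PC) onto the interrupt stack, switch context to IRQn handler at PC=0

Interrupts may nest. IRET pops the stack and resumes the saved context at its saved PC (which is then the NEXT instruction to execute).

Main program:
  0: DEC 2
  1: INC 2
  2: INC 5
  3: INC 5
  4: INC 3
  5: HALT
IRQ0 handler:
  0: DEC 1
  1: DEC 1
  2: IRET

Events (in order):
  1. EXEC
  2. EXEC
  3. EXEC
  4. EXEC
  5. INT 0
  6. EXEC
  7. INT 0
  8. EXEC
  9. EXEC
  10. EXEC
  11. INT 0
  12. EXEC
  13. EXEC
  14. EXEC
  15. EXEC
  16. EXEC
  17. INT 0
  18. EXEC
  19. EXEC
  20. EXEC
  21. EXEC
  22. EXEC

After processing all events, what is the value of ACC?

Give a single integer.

Event 1 (EXEC): [MAIN] PC=0: DEC 2 -> ACC=-2
Event 2 (EXEC): [MAIN] PC=1: INC 2 -> ACC=0
Event 3 (EXEC): [MAIN] PC=2: INC 5 -> ACC=5
Event 4 (EXEC): [MAIN] PC=3: INC 5 -> ACC=10
Event 5 (INT 0): INT 0 arrives: push (MAIN, PC=4), enter IRQ0 at PC=0 (depth now 1)
Event 6 (EXEC): [IRQ0] PC=0: DEC 1 -> ACC=9
Event 7 (INT 0): INT 0 arrives: push (IRQ0, PC=1), enter IRQ0 at PC=0 (depth now 2)
Event 8 (EXEC): [IRQ0] PC=0: DEC 1 -> ACC=8
Event 9 (EXEC): [IRQ0] PC=1: DEC 1 -> ACC=7
Event 10 (EXEC): [IRQ0] PC=2: IRET -> resume IRQ0 at PC=1 (depth now 1)
Event 11 (INT 0): INT 0 arrives: push (IRQ0, PC=1), enter IRQ0 at PC=0 (depth now 2)
Event 12 (EXEC): [IRQ0] PC=0: DEC 1 -> ACC=6
Event 13 (EXEC): [IRQ0] PC=1: DEC 1 -> ACC=5
Event 14 (EXEC): [IRQ0] PC=2: IRET -> resume IRQ0 at PC=1 (depth now 1)
Event 15 (EXEC): [IRQ0] PC=1: DEC 1 -> ACC=4
Event 16 (EXEC): [IRQ0] PC=2: IRET -> resume MAIN at PC=4 (depth now 0)
Event 17 (INT 0): INT 0 arrives: push (MAIN, PC=4), enter IRQ0 at PC=0 (depth now 1)
Event 18 (EXEC): [IRQ0] PC=0: DEC 1 -> ACC=3
Event 19 (EXEC): [IRQ0] PC=1: DEC 1 -> ACC=2
Event 20 (EXEC): [IRQ0] PC=2: IRET -> resume MAIN at PC=4 (depth now 0)
Event 21 (EXEC): [MAIN] PC=4: INC 3 -> ACC=5
Event 22 (EXEC): [MAIN] PC=5: HALT

Answer: 5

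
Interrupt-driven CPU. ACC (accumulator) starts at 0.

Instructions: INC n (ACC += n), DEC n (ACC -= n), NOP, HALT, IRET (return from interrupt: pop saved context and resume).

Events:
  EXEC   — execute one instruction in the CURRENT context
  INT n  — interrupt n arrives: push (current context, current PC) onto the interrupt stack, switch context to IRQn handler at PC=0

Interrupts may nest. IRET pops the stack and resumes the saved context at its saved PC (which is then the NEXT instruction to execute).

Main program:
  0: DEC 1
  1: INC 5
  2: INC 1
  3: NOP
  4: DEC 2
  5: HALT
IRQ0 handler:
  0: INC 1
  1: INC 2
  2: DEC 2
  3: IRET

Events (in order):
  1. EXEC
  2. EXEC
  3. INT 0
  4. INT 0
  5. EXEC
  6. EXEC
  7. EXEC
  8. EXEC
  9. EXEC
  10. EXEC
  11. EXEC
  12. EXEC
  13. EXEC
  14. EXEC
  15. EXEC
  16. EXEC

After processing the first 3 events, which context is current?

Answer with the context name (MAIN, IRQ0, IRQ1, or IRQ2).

Event 1 (EXEC): [MAIN] PC=0: DEC 1 -> ACC=-1
Event 2 (EXEC): [MAIN] PC=1: INC 5 -> ACC=4
Event 3 (INT 0): INT 0 arrives: push (MAIN, PC=2), enter IRQ0 at PC=0 (depth now 1)

Answer: IRQ0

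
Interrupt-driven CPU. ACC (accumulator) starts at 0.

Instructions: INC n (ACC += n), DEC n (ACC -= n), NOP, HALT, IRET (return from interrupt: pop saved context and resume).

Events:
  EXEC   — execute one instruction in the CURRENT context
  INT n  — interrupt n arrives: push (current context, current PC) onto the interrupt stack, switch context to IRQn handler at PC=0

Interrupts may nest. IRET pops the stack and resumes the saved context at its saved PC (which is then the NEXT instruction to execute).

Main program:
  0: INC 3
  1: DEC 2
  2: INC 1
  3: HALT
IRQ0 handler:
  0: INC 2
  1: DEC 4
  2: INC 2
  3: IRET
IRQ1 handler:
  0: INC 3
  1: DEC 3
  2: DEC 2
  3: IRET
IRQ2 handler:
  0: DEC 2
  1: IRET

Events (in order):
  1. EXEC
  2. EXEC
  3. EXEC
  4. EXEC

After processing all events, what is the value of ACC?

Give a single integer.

Answer: 2

Derivation:
Event 1 (EXEC): [MAIN] PC=0: INC 3 -> ACC=3
Event 2 (EXEC): [MAIN] PC=1: DEC 2 -> ACC=1
Event 3 (EXEC): [MAIN] PC=2: INC 1 -> ACC=2
Event 4 (EXEC): [MAIN] PC=3: HALT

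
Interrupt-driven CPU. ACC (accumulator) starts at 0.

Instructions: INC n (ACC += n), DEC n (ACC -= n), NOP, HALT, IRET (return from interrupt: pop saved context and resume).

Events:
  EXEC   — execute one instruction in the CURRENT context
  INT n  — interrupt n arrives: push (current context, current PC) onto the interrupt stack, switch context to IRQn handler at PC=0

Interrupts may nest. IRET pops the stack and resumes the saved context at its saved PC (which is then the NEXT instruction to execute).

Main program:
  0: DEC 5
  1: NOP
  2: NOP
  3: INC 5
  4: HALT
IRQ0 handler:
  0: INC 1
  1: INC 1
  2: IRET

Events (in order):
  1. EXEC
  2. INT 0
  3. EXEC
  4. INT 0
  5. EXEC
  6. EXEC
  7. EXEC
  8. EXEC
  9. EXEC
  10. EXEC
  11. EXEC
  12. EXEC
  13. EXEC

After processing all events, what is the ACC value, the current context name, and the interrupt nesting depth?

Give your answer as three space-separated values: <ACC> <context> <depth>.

Answer: 4 MAIN 0

Derivation:
Event 1 (EXEC): [MAIN] PC=0: DEC 5 -> ACC=-5
Event 2 (INT 0): INT 0 arrives: push (MAIN, PC=1), enter IRQ0 at PC=0 (depth now 1)
Event 3 (EXEC): [IRQ0] PC=0: INC 1 -> ACC=-4
Event 4 (INT 0): INT 0 arrives: push (IRQ0, PC=1), enter IRQ0 at PC=0 (depth now 2)
Event 5 (EXEC): [IRQ0] PC=0: INC 1 -> ACC=-3
Event 6 (EXEC): [IRQ0] PC=1: INC 1 -> ACC=-2
Event 7 (EXEC): [IRQ0] PC=2: IRET -> resume IRQ0 at PC=1 (depth now 1)
Event 8 (EXEC): [IRQ0] PC=1: INC 1 -> ACC=-1
Event 9 (EXEC): [IRQ0] PC=2: IRET -> resume MAIN at PC=1 (depth now 0)
Event 10 (EXEC): [MAIN] PC=1: NOP
Event 11 (EXEC): [MAIN] PC=2: NOP
Event 12 (EXEC): [MAIN] PC=3: INC 5 -> ACC=4
Event 13 (EXEC): [MAIN] PC=4: HALT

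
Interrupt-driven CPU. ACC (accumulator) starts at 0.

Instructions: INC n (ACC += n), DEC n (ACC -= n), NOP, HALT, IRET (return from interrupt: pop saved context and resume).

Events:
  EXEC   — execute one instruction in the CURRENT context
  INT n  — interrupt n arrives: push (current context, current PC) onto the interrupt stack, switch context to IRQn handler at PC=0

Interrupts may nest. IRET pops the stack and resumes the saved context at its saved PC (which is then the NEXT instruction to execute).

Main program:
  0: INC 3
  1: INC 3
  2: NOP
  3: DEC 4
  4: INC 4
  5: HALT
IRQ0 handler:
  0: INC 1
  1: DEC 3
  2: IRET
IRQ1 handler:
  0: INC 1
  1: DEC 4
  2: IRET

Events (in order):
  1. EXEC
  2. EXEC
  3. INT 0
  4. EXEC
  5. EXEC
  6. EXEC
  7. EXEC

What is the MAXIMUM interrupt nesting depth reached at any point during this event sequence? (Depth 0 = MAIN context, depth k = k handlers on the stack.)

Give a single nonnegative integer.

Event 1 (EXEC): [MAIN] PC=0: INC 3 -> ACC=3 [depth=0]
Event 2 (EXEC): [MAIN] PC=1: INC 3 -> ACC=6 [depth=0]
Event 3 (INT 0): INT 0 arrives: push (MAIN, PC=2), enter IRQ0 at PC=0 (depth now 1) [depth=1]
Event 4 (EXEC): [IRQ0] PC=0: INC 1 -> ACC=7 [depth=1]
Event 5 (EXEC): [IRQ0] PC=1: DEC 3 -> ACC=4 [depth=1]
Event 6 (EXEC): [IRQ0] PC=2: IRET -> resume MAIN at PC=2 (depth now 0) [depth=0]
Event 7 (EXEC): [MAIN] PC=2: NOP [depth=0]
Max depth observed: 1

Answer: 1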